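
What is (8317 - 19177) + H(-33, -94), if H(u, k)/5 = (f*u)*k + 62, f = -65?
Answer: -1018700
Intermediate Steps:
H(u, k) = 310 - 325*k*u (H(u, k) = 5*((-65*u)*k + 62) = 5*(-65*k*u + 62) = 5*(62 - 65*k*u) = 310 - 325*k*u)
(8317 - 19177) + H(-33, -94) = (8317 - 19177) + (310 - 325*(-94)*(-33)) = -10860 + (310 - 1008150) = -10860 - 1007840 = -1018700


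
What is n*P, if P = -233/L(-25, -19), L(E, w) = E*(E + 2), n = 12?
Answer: -2796/575 ≈ -4.8626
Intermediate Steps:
L(E, w) = E*(2 + E)
P = -233/575 (P = -233*(-1/(25*(2 - 25))) = -233/((-25*(-23))) = -233/575 ≈ -0.40522)
n*P = 12*(-233/575) = -2796/575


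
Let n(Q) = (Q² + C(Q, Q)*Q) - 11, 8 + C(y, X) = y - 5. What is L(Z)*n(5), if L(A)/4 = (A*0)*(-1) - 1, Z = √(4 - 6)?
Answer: 104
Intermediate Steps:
C(y, X) = -13 + y (C(y, X) = -8 + (y - 5) = -8 + (-5 + y) = -13 + y)
Z = I*√2 (Z = √(-2) = I*√2 ≈ 1.4142*I)
L(A) = -4 (L(A) = 4*((A*0)*(-1) - 1) = 4*(0*(-1) - 1) = 4*(0 - 1) = 4*(-1) = -4)
n(Q) = -11 + Q² + Q*(-13 + Q) (n(Q) = (Q² + (-13 + Q)*Q) - 11 = (Q² + Q*(-13 + Q)) - 11 = -11 + Q² + Q*(-13 + Q))
L(Z)*n(5) = -4*(-11 + 5² + 5*(-13 + 5)) = -4*(-11 + 25 + 5*(-8)) = -4*(-11 + 25 - 40) = -4*(-26) = 104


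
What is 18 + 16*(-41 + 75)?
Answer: 562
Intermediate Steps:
18 + 16*(-41 + 75) = 18 + 16*34 = 18 + 544 = 562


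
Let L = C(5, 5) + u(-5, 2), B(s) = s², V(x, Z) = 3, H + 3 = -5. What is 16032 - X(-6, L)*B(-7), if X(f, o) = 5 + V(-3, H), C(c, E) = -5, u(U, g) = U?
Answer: 15640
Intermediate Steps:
H = -8 (H = -3 - 5 = -8)
L = -10 (L = -5 - 5 = -10)
X(f, o) = 8 (X(f, o) = 5 + 3 = 8)
16032 - X(-6, L)*B(-7) = 16032 - 8*(-7)² = 16032 - 8*49 = 16032 - 1*392 = 16032 - 392 = 15640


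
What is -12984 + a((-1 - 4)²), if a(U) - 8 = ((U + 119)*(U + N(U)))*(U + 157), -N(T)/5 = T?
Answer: -2633776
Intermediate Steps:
N(T) = -5*T
a(U) = 8 - 4*U*(119 + U)*(157 + U) (a(U) = 8 + ((U + 119)*(U - 5*U))*(U + 157) = 8 + ((119 + U)*(-4*U))*(157 + U) = 8 + (-4*U*(119 + U))*(157 + U) = 8 - 4*U*(119 + U)*(157 + U))
-12984 + a((-1 - 4)²) = -12984 + (8 - 74732*(-1 - 4)² - 1104*(-1 - 4)⁴ - 4*(-1 - 4)⁶) = -12984 + (8 - 74732*(-5)² - 1104*((-5)²)² - 4*((-5)²)³) = -12984 + (8 - 74732*25 - 1104*25² - 4*25³) = -12984 + (8 - 1868300 - 1104*625 - 4*15625) = -12984 + (8 - 1868300 - 690000 - 62500) = -12984 - 2620792 = -2633776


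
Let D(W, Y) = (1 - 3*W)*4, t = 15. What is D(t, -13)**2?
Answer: 30976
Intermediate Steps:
D(W, Y) = 4 - 12*W
D(t, -13)**2 = (4 - 12*15)**2 = (4 - 180)**2 = (-176)**2 = 30976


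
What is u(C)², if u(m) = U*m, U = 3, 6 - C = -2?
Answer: 576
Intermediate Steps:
C = 8 (C = 6 - 1*(-2) = 6 + 2 = 8)
u(m) = 3*m
u(C)² = (3*8)² = 24² = 576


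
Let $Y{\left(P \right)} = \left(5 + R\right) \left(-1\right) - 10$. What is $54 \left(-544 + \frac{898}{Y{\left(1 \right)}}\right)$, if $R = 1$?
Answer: $- \frac{129627}{4} \approx -32407.0$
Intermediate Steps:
$Y{\left(P \right)} = -16$ ($Y{\left(P \right)} = \left(5 + 1\right) \left(-1\right) - 10 = 6 \left(-1\right) - 10 = -6 - 10 = -16$)
$54 \left(-544 + \frac{898}{Y{\left(1 \right)}}\right) = 54 \left(-544 + \frac{898}{-16}\right) = 54 \left(-544 + 898 \left(- \frac{1}{16}\right)\right) = 54 \left(-544 - \frac{449}{8}\right) = 54 \left(- \frac{4801}{8}\right) = - \frac{129627}{4}$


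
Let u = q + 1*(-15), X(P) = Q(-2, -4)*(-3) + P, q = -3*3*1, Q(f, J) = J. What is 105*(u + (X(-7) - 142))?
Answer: -16905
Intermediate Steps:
q = -9 (q = -9*1 = -9)
X(P) = 12 + P (X(P) = -4*(-3) + P = 12 + P)
u = -24 (u = -9 + 1*(-15) = -9 - 15 = -24)
105*(u + (X(-7) - 142)) = 105*(-24 + ((12 - 7) - 142)) = 105*(-24 + (5 - 142)) = 105*(-24 - 137) = 105*(-161) = -16905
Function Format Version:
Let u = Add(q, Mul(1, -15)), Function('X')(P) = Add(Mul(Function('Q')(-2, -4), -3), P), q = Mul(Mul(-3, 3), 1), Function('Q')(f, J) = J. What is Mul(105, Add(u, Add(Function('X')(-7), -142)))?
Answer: -16905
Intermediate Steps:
q = -9 (q = Mul(-9, 1) = -9)
Function('X')(P) = Add(12, P) (Function('X')(P) = Add(Mul(-4, -3), P) = Add(12, P))
u = -24 (u = Add(-9, Mul(1, -15)) = Add(-9, -15) = -24)
Mul(105, Add(u, Add(Function('X')(-7), -142))) = Mul(105, Add(-24, Add(Add(12, -7), -142))) = Mul(105, Add(-24, Add(5, -142))) = Mul(105, Add(-24, -137)) = Mul(105, -161) = -16905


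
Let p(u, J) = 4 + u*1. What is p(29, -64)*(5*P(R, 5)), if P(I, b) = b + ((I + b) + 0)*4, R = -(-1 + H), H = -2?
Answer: 6105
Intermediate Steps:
p(u, J) = 4 + u
R = 3 (R = -(-1 - 2) = -1*(-3) = 3)
P(I, b) = 4*I + 5*b (P(I, b) = b + (I + b)*4 = b + (4*I + 4*b) = 4*I + 5*b)
p(29, -64)*(5*P(R, 5)) = (4 + 29)*(5*(4*3 + 5*5)) = 33*(5*(12 + 25)) = 33*(5*37) = 33*185 = 6105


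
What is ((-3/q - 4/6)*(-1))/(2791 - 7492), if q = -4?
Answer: 1/56412 ≈ 1.7727e-5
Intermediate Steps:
((-3/q - 4/6)*(-1))/(2791 - 7492) = ((-3/(-4) - 4/6)*(-1))/(2791 - 7492) = ((-3*(-¼) - 4*⅙)*(-1))/(-4701) = -(¾ - ⅔)*(-1)/4701 = -(-1)/56412 = -1/4701*(-1/12) = 1/56412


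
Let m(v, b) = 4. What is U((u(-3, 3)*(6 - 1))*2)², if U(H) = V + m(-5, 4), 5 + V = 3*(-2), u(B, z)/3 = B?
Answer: 49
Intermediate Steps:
u(B, z) = 3*B
V = -11 (V = -5 + 3*(-2) = -5 - 6 = -11)
U(H) = -7 (U(H) = -11 + 4 = -7)
U((u(-3, 3)*(6 - 1))*2)² = (-7)² = 49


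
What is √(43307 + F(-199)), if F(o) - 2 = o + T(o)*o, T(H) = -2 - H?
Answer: √3907 ≈ 62.506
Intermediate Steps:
F(o) = 2 + o + o*(-2 - o) (F(o) = 2 + (o + (-2 - o)*o) = 2 + (o + o*(-2 - o)) = 2 + o + o*(-2 - o))
√(43307 + F(-199)) = √(43307 + (2 - 1*(-199) - 1*(-199)²)) = √(43307 + (2 + 199 - 1*39601)) = √(43307 + (2 + 199 - 39601)) = √(43307 - 39400) = √3907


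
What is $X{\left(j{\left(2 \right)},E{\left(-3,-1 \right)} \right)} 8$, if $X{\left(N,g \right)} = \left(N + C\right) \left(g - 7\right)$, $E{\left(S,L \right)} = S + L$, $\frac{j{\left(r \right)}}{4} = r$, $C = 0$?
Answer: $-704$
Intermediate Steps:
$j{\left(r \right)} = 4 r$
$E{\left(S,L \right)} = L + S$
$X{\left(N,g \right)} = N \left(-7 + g\right)$ ($X{\left(N,g \right)} = \left(N + 0\right) \left(g - 7\right) = N \left(-7 + g\right)$)
$X{\left(j{\left(2 \right)},E{\left(-3,-1 \right)} \right)} 8 = 4 \cdot 2 \left(-7 - 4\right) 8 = 8 \left(-7 - 4\right) 8 = 8 \left(-11\right) 8 = \left(-88\right) 8 = -704$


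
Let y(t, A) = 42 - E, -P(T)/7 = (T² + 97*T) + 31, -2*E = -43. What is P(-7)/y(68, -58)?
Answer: 8386/41 ≈ 204.54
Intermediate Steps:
E = 43/2 (E = -½*(-43) = 43/2 ≈ 21.500)
P(T) = -217 - 679*T - 7*T² (P(T) = -7*((T² + 97*T) + 31) = -7*(31 + T² + 97*T) = -217 - 679*T - 7*T²)
y(t, A) = 41/2 (y(t, A) = 42 - 1*43/2 = 42 - 43/2 = 41/2)
P(-7)/y(68, -58) = (-217 - 679*(-7) - 7*(-7)²)/(41/2) = (-217 + 4753 - 7*49)*(2/41) = (-217 + 4753 - 343)*(2/41) = 4193*(2/41) = 8386/41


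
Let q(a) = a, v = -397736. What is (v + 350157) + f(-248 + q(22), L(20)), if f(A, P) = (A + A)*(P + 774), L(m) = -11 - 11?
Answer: -387483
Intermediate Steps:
L(m) = -22
f(A, P) = 2*A*(774 + P) (f(A, P) = (2*A)*(774 + P) = 2*A*(774 + P))
(v + 350157) + f(-248 + q(22), L(20)) = (-397736 + 350157) + 2*(-248 + 22)*(774 - 22) = -47579 + 2*(-226)*752 = -47579 - 339904 = -387483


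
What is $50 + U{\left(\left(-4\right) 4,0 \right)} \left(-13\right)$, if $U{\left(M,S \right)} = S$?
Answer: $50$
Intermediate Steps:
$50 + U{\left(\left(-4\right) 4,0 \right)} \left(-13\right) = 50 + 0 \left(-13\right) = 50 + 0 = 50$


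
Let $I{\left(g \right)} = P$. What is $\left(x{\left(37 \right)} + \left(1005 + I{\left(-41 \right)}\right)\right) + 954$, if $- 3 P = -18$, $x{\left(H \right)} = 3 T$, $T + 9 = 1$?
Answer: $1941$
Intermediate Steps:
$T = -8$ ($T = -9 + 1 = -8$)
$x{\left(H \right)} = -24$ ($x{\left(H \right)} = 3 \left(-8\right) = -24$)
$P = 6$ ($P = \left(- \frac{1}{3}\right) \left(-18\right) = 6$)
$I{\left(g \right)} = 6$
$\left(x{\left(37 \right)} + \left(1005 + I{\left(-41 \right)}\right)\right) + 954 = \left(-24 + \left(1005 + 6\right)\right) + 954 = \left(-24 + 1011\right) + 954 = 987 + 954 = 1941$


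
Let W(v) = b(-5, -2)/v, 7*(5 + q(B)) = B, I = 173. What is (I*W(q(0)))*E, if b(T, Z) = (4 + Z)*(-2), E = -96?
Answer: -66432/5 ≈ -13286.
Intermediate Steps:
q(B) = -5 + B/7
b(T, Z) = -8 - 2*Z
W(v) = -4/v (W(v) = (-8 - 2*(-2))/v = (-8 + 4)/v = -4/v)
(I*W(q(0)))*E = (173*(-4/(-5 + (⅐)*0)))*(-96) = (173*(-4/(-5 + 0)))*(-96) = (173*(-4/(-5)))*(-96) = (173*(-4*(-⅕)))*(-96) = (173*(⅘))*(-96) = (692/5)*(-96) = -66432/5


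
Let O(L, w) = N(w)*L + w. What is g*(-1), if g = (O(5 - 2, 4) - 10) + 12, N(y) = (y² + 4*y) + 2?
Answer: -108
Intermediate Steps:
N(y) = 2 + y² + 4*y
O(L, w) = w + L*(2 + w² + 4*w) (O(L, w) = (2 + w² + 4*w)*L + w = L*(2 + w² + 4*w) + w = w + L*(2 + w² + 4*w))
g = 108 (g = ((4 + (5 - 2)*(2 + 4² + 4*4)) - 10) + 12 = ((4 + 3*(2 + 16 + 16)) - 10) + 12 = ((4 + 3*34) - 10) + 12 = ((4 + 102) - 10) + 12 = (106 - 10) + 12 = 96 + 12 = 108)
g*(-1) = 108*(-1) = -108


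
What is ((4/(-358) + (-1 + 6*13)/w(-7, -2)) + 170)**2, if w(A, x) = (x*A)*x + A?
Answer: 22551329241/801025 ≈ 28153.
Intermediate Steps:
w(A, x) = A + A*x**2 (w(A, x) = (A*x)*x + A = A*x**2 + A = A + A*x**2)
((4/(-358) + (-1 + 6*13)/w(-7, -2)) + 170)**2 = ((4/(-358) + (-1 + 6*13)/((-7*(1 + (-2)**2)))) + 170)**2 = ((4*(-1/358) + (-1 + 78)/((-7*(1 + 4)))) + 170)**2 = ((-2/179 + 77/((-7*5))) + 170)**2 = ((-2/179 + 77/(-35)) + 170)**2 = ((-2/179 + 77*(-1/35)) + 170)**2 = ((-2/179 - 11/5) + 170)**2 = (-1979/895 + 170)**2 = (150171/895)**2 = 22551329241/801025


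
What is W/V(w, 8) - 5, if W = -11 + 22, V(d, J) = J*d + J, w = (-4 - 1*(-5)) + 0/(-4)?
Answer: -69/16 ≈ -4.3125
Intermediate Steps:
w = 1 (w = (-4 + 5) + 0*(-¼) = 1 + 0 = 1)
V(d, J) = J + J*d
W = 11
W/V(w, 8) - 5 = 11/((8*(1 + 1))) - 5 = 11/((8*2)) - 5 = 11/16 - 5 = -69/16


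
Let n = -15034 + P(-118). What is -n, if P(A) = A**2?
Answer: 1110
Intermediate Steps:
n = -1110 (n = -15034 + (-118)**2 = -15034 + 13924 = -1110)
-n = -1*(-1110) = 1110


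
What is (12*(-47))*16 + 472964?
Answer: 463940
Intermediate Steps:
(12*(-47))*16 + 472964 = -564*16 + 472964 = -9024 + 472964 = 463940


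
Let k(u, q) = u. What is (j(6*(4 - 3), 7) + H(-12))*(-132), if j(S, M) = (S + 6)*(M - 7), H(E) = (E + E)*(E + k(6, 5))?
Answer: -19008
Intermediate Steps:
H(E) = 2*E*(6 + E) (H(E) = (E + E)*(E + 6) = (2*E)*(6 + E) = 2*E*(6 + E))
j(S, M) = (-7 + M)*(6 + S) (j(S, M) = (6 + S)*(-7 + M) = (-7 + M)*(6 + S))
(j(6*(4 - 3), 7) + H(-12))*(-132) = ((-42 - 42*(4 - 3) + 6*7 + 7*(6*(4 - 3))) + 2*(-12)*(6 - 12))*(-132) = ((-42 - 42 + 42 + 7*(6*1)) + 2*(-12)*(-6))*(-132) = ((-42 - 7*6 + 42 + 7*6) + 144)*(-132) = ((-42 - 42 + 42 + 42) + 144)*(-132) = (0 + 144)*(-132) = 144*(-132) = -19008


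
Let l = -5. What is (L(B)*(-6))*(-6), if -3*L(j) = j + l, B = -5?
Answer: 120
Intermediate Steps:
L(j) = 5/3 - j/3 (L(j) = -(j - 5)/3 = -(-5 + j)/3 = 5/3 - j/3)
(L(B)*(-6))*(-6) = ((5/3 - ⅓*(-5))*(-6))*(-6) = ((5/3 + 5/3)*(-6))*(-6) = ((10/3)*(-6))*(-6) = -20*(-6) = 120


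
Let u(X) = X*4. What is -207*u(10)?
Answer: -8280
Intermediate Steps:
u(X) = 4*X
-207*u(10) = -828*10 = -207*40 = -8280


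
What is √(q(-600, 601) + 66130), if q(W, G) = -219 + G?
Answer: 4*√4157 ≈ 257.90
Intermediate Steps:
√(q(-600, 601) + 66130) = √((-219 + 601) + 66130) = √(382 + 66130) = √66512 = 4*√4157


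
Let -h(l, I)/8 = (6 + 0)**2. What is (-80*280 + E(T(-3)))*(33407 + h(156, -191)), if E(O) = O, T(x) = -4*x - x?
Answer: -741368815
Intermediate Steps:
h(l, I) = -288 (h(l, I) = -8*(6 + 0)**2 = -8*6**2 = -8*36 = -288)
T(x) = -5*x
(-80*280 + E(T(-3)))*(33407 + h(156, -191)) = (-80*280 - 5*(-3))*(33407 - 288) = (-22400 + 15)*33119 = -22385*33119 = -741368815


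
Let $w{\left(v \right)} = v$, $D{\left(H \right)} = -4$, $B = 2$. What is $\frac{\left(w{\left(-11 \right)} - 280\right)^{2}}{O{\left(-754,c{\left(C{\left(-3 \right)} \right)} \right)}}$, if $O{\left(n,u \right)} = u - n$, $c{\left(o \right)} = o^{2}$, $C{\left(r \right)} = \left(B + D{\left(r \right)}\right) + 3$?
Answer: $\frac{84681}{755} \approx 112.16$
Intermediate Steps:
$C{\left(r \right)} = 1$ ($C{\left(r \right)} = \left(2 - 4\right) + 3 = -2 + 3 = 1$)
$\frac{\left(w{\left(-11 \right)} - 280\right)^{2}}{O{\left(-754,c{\left(C{\left(-3 \right)} \right)} \right)}} = \frac{\left(-11 - 280\right)^{2}}{1^{2} - -754} = \frac{\left(-291\right)^{2}}{1 + 754} = \frac{84681}{755}$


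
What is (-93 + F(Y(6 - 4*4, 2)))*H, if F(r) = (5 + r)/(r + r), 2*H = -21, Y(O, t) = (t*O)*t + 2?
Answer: 147735/152 ≈ 971.94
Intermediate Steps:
Y(O, t) = 2 + O*t**2 (Y(O, t) = (O*t)*t + 2 = O*t**2 + 2 = 2 + O*t**2)
H = -21/2 (H = (1/2)*(-21) = -21/2 ≈ -10.500)
F(r) = (5 + r)/(2*r) (F(r) = (5 + r)/((2*r)) = (5 + r)*(1/(2*r)) = (5 + r)/(2*r))
(-93 + F(Y(6 - 4*4, 2)))*H = (-93 + (5 + (2 + (6 - 4*4)*2**2))/(2*(2 + (6 - 4*4)*2**2)))*(-21/2) = (-93 + (5 + (2 + (6 - 16)*4))/(2*(2 + (6 - 16)*4)))*(-21/2) = (-93 + (5 + (2 - 10*4))/(2*(2 - 10*4)))*(-21/2) = (-93 + (5 + (2 - 40))/(2*(2 - 40)))*(-21/2) = (-93 + (1/2)*(5 - 38)/(-38))*(-21/2) = (-93 + (1/2)*(-1/38)*(-33))*(-21/2) = (-93 + 33/76)*(-21/2) = -7035/76*(-21/2) = 147735/152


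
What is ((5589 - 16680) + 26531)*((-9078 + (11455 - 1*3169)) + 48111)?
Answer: 730605360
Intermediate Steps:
((5589 - 16680) + 26531)*((-9078 + (11455 - 1*3169)) + 48111) = (-11091 + 26531)*((-9078 + (11455 - 3169)) + 48111) = 15440*((-9078 + 8286) + 48111) = 15440*(-792 + 48111) = 15440*47319 = 730605360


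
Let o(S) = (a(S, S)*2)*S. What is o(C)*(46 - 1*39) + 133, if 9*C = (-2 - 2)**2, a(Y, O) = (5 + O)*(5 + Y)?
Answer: 930461/729 ≈ 1276.4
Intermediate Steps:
C = 16/9 (C = (-2 - 2)**2/9 = (1/9)*(-4)**2 = (1/9)*16 = 16/9 ≈ 1.7778)
o(S) = S*(50 + 2*S**2 + 20*S) (o(S) = ((25 + 5*S + 5*S + S*S)*2)*S = ((25 + 5*S + 5*S + S**2)*2)*S = ((25 + S**2 + 10*S)*2)*S = (50 + 2*S**2 + 20*S)*S = S*(50 + 2*S**2 + 20*S))
o(C)*(46 - 1*39) + 133 = (2*(16/9)*(25 + (16/9)**2 + 10*(16/9)))*(46 - 1*39) + 133 = (2*(16/9)*(25 + 256/81 + 160/9))*(46 - 39) + 133 = (2*(16/9)*(3721/81))*7 + 133 = (119072/729)*7 + 133 = 833504/729 + 133 = 930461/729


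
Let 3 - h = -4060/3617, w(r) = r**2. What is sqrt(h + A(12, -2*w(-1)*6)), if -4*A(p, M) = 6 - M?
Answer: I*sqrt(19756054)/7234 ≈ 0.61443*I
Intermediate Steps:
A(p, M) = -3/2 + M/4 (A(p, M) = -(6 - M)/4 = -3/2 + M/4)
h = 14911/3617 (h = 3 - (-4060)/3617 = 3 - 1*(-4060/3617) = 3 + 4060/3617 = 14911/3617 ≈ 4.1225)
sqrt(h + A(12, -2*w(-1)*6)) = sqrt(14911/3617 + (-3/2 + (-2*(-1)**2*6)/4)) = sqrt(14911/3617 + (-3/2 + (-2*1*6)/4)) = sqrt(14911/3617 + (-3/2 + (-2*6)/4)) = sqrt(14911/3617 + (-3/2 + (1/4)*(-12))) = sqrt(14911/3617 + (-3/2 - 3)) = sqrt(14911/3617 - 9/2) = sqrt(-2731/7234) = I*sqrt(19756054)/7234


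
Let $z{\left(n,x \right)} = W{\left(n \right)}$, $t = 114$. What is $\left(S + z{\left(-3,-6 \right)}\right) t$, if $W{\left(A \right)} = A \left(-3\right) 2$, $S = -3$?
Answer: $1710$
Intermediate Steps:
$W{\left(A \right)} = - 6 A$ ($W{\left(A \right)} = - 3 A 2 = - 6 A$)
$z{\left(n,x \right)} = - 6 n$
$\left(S + z{\left(-3,-6 \right)}\right) t = \left(-3 - -18\right) 114 = \left(-3 + 18\right) 114 = 15 \cdot 114 = 1710$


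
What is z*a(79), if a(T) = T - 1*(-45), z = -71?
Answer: -8804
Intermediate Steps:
a(T) = 45 + T (a(T) = T + 45 = 45 + T)
z*a(79) = -71*(45 + 79) = -71*124 = -8804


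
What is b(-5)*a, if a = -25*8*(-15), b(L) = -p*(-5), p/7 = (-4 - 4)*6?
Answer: -5040000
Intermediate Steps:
p = -336 (p = 7*((-4 - 4)*6) = 7*(-8*6) = 7*(-48) = -336)
b(L) = -1680 (b(L) = -1*(-336)*(-5) = 336*(-5) = -1680)
a = 3000 (a = -200*(-15) = 3000)
b(-5)*a = -1680*3000 = -5040000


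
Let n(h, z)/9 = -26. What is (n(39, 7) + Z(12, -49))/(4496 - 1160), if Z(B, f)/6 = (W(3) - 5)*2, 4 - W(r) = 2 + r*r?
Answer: -63/556 ≈ -0.11331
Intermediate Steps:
W(r) = 2 - r² (W(r) = 4 - (2 + r*r) = 4 - (2 + r²) = 4 + (-2 - r²) = 2 - r²)
Z(B, f) = -144 (Z(B, f) = 6*(((2 - 1*3²) - 5)*2) = 6*(((2 - 1*9) - 5)*2) = 6*(((2 - 9) - 5)*2) = 6*((-7 - 5)*2) = 6*(-12*2) = 6*(-24) = -144)
n(h, z) = -234 (n(h, z) = 9*(-26) = -234)
(n(39, 7) + Z(12, -49))/(4496 - 1160) = (-234 - 144)/(4496 - 1160) = -378/3336 = -378*1/3336 = -63/556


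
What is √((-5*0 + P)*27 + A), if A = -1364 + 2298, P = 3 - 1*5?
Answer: 4*√55 ≈ 29.665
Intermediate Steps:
P = -2 (P = 3 - 5 = -2)
A = 934
√((-5*0 + P)*27 + A) = √((-5*0 - 2)*27 + 934) = √((0 - 2)*27 + 934) = √(-2*27 + 934) = √(-54 + 934) = √880 = 4*√55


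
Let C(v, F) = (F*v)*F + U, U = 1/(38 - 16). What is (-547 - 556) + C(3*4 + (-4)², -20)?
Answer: 222135/22 ≈ 10097.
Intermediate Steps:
U = 1/22 ≈ 0.045455
C(v, F) = 1/22 + v*F² (C(v, F) = (F*v)*F + 1/22 = v*F² + 1/22 = 1/22 + v*F²)
(-547 - 556) + C(3*4 + (-4)², -20) = (-547 - 556) + (1/22 + (3*4 + (-4)²)*(-20)²) = -1103 + (1/22 + (12 + 16)*400) = -1103 + (1/22 + 28*400) = -1103 + (1/22 + 11200) = -1103 + 246401/22 = 222135/22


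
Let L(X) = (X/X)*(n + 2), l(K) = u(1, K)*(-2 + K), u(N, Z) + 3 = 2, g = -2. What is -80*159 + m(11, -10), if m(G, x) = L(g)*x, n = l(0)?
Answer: -12760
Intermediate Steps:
u(N, Z) = -1 (u(N, Z) = -3 + 2 = -1)
l(K) = 2 - K (l(K) = -(-2 + K) = 2 - K)
n = 2 (n = 2 - 1*0 = 2 + 0 = 2)
L(X) = 4 (L(X) = (X/X)*(2 + 2) = 1*4 = 4)
m(G, x) = 4*x
-80*159 + m(11, -10) = -80*159 + 4*(-10) = -12720 - 40 = -12760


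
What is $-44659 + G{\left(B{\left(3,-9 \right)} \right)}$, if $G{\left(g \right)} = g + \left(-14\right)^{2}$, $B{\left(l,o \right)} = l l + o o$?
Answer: $-44373$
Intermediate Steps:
$B{\left(l,o \right)} = l^{2} + o^{2}$
$G{\left(g \right)} = 196 + g$ ($G{\left(g \right)} = g + 196 = 196 + g$)
$-44659 + G{\left(B{\left(3,-9 \right)} \right)} = -44659 + \left(196 + \left(3^{2} + \left(-9\right)^{2}\right)\right) = -44659 + \left(196 + \left(9 + 81\right)\right) = -44659 + \left(196 + 90\right) = -44659 + 286 = -44373$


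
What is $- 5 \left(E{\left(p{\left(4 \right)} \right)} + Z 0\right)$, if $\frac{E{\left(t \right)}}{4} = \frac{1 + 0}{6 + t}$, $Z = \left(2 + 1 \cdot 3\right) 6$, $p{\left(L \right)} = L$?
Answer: $-2$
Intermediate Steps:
$Z = 30$ ($Z = \left(2 + 3\right) 6 = 5 \cdot 6 = 30$)
$E{\left(t \right)} = \frac{4}{6 + t}$ ($E{\left(t \right)} = 4 \frac{1 + 0}{6 + t} = 4 \cdot 1 \frac{1}{6 + t} = \frac{4}{6 + t}$)
$- 5 \left(E{\left(p{\left(4 \right)} \right)} + Z 0\right) = - 5 \left(\frac{4}{6 + 4} + 30 \cdot 0\right) = - 5 \left(\frac{4}{10} + 0\right) = - 5 \left(4 \cdot \frac{1}{10} + 0\right) = - 5 \left(\frac{2}{5} + 0\right) = \left(-5\right) \frac{2}{5} = -2$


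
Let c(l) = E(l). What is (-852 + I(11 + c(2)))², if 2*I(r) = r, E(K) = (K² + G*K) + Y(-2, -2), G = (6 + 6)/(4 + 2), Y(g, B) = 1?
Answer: 708964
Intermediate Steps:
G = 2 (G = 12/6 = 12*(⅙) = 2)
E(K) = 1 + K² + 2*K (E(K) = (K² + 2*K) + 1 = 1 + K² + 2*K)
c(l) = 1 + l² + 2*l
I(r) = r/2
(-852 + I(11 + c(2)))² = (-852 + (11 + (1 + 2² + 2*2))/2)² = (-852 + (11 + (1 + 4 + 4))/2)² = (-852 + (11 + 9)/2)² = (-852 + (½)*20)² = (-852 + 10)² = (-842)² = 708964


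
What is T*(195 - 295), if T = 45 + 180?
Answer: -22500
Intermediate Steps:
T = 225
T*(195 - 295) = 225*(195 - 295) = 225*(-100) = -22500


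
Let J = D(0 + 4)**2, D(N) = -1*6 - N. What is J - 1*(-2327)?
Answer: 2427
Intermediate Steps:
D(N) = -6 - N
J = 100 (J = (-6 - (0 + 4))**2 = (-6 - 1*4)**2 = (-6 - 4)**2 = (-10)**2 = 100)
J - 1*(-2327) = 100 - 1*(-2327) = 100 + 2327 = 2427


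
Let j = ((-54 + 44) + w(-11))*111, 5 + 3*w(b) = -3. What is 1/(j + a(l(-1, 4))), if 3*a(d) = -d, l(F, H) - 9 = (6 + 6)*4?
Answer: -1/1425 ≈ -0.00070175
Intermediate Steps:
w(b) = -8/3 (w(b) = -5/3 + (1/3)*(-3) = -5/3 - 1 = -8/3)
l(F, H) = 57 (l(F, H) = 9 + (6 + 6)*4 = 9 + 12*4 = 9 + 48 = 57)
j = -1406 (j = ((-54 + 44) - 8/3)*111 = (-10 - 8/3)*111 = -38/3*111 = -1406)
a(d) = -d/3 (a(d) = (-d)/3 = -d/3)
1/(j + a(l(-1, 4))) = 1/(-1406 - 1/3*57) = 1/(-1406 - 19) = 1/(-1425) = -1/1425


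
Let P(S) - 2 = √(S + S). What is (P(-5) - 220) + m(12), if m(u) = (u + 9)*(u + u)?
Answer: 286 + I*√10 ≈ 286.0 + 3.1623*I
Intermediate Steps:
P(S) = 2 + √2*√S (P(S) = 2 + √(S + S) = 2 + √(2*S) = 2 + √2*√S)
m(u) = 2*u*(9 + u) (m(u) = (9 + u)*(2*u) = 2*u*(9 + u))
(P(-5) - 220) + m(12) = ((2 + √2*√(-5)) - 220) + 2*12*(9 + 12) = ((2 + √2*(I*√5)) - 220) + 2*12*21 = ((2 + I*√10) - 220) + 504 = (-218 + I*√10) + 504 = 286 + I*√10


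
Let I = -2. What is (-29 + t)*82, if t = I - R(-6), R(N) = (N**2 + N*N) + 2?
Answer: -8610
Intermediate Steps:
R(N) = 2 + 2*N**2 (R(N) = (N**2 + N**2) + 2 = 2*N**2 + 2 = 2 + 2*N**2)
t = -76 (t = -2 - (2 + 2*(-6)**2) = -2 - (2 + 2*36) = -2 - (2 + 72) = -2 - 1*74 = -2 - 74 = -76)
(-29 + t)*82 = (-29 - 76)*82 = -105*82 = -8610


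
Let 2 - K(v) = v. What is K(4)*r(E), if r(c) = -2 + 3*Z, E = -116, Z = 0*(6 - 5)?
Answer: 4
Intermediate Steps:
K(v) = 2 - v
Z = 0 (Z = 0*1 = 0)
r(c) = -2 (r(c) = -2 + 3*0 = -2 + 0 = -2)
K(4)*r(E) = (2 - 1*4)*(-2) = (2 - 4)*(-2) = -2*(-2) = 4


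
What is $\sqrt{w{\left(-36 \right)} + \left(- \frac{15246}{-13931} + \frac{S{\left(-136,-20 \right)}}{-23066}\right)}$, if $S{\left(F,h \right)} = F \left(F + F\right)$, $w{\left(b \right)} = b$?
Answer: $\frac{i \sqrt{942439093748665978}}{160666223} \approx 6.0423 i$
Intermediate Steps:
$S{\left(F,h \right)} = 2 F^{2}$ ($S{\left(F,h \right)} = F 2 F = 2 F^{2}$)
$\sqrt{w{\left(-36 \right)} + \left(- \frac{15246}{-13931} + \frac{S{\left(-136,-20 \right)}}{-23066}\right)} = \sqrt{-36 + \left(- \frac{15246}{-13931} + \frac{2 \left(-136\right)^{2}}{-23066}\right)} = \sqrt{-36 + \left(\left(-15246\right) \left(- \frac{1}{13931}\right) + 2 \cdot 18496 \left(- \frac{1}{23066}\right)\right)} = \sqrt{-36 + \left(\frac{15246}{13931} + 36992 \left(- \frac{1}{23066}\right)\right)} = \sqrt{-36 + \left(\frac{15246}{13931} - \frac{18496}{11533}\right)} = \sqrt{-36 - \frac{81835658}{160666223}} = \sqrt{- \frac{5865819686}{160666223}} = \frac{i \sqrt{942439093748665978}}{160666223}$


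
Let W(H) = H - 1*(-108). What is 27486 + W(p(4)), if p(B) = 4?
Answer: 27598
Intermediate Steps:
W(H) = 108 + H (W(H) = H + 108 = 108 + H)
27486 + W(p(4)) = 27486 + (108 + 4) = 27486 + 112 = 27598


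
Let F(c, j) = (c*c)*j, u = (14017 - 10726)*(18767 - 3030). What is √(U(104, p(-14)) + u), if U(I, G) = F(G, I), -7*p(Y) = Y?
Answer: √51790883 ≈ 7196.6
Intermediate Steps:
u = 51790467 (u = 3291*15737 = 51790467)
F(c, j) = j*c² (F(c, j) = c²*j = j*c²)
p(Y) = -Y/7
U(I, G) = I*G²
√(U(104, p(-14)) + u) = √(104*(-⅐*(-14))² + 51790467) = √(104*2² + 51790467) = √(104*4 + 51790467) = √(416 + 51790467) = √51790883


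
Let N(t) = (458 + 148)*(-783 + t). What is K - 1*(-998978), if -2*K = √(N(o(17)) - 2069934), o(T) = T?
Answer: 998978 - 3*I*√281570/2 ≈ 9.9898e+5 - 795.95*I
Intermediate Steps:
N(t) = -474498 + 606*t (N(t) = 606*(-783 + t) = -474498 + 606*t)
K = -3*I*√281570/2 (K = -√((-474498 + 606*17) - 2069934)/2 = -√((-474498 + 10302) - 2069934)/2 = -√(-464196 - 2069934)/2 = -3*I*√281570/2 ≈ -795.95*I)
K - 1*(-998978) = -3*I*√281570/2 - 1*(-998978) = -3*I*√281570/2 + 998978 = 998978 - 3*I*√281570/2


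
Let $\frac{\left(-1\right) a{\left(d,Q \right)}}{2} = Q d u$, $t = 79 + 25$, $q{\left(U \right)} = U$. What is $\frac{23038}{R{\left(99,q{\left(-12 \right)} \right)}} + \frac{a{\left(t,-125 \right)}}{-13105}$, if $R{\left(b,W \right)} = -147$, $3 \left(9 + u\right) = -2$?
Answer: $- \frac{17664466}{128429} \approx -137.54$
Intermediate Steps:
$u = - \frac{29}{3}$ ($u = -9 + \frac{1}{3} \left(-2\right) = -9 - \frac{2}{3} = - \frac{29}{3} \approx -9.6667$)
$t = 104$
$a{\left(d,Q \right)} = \frac{58 Q d}{3}$ ($a{\left(d,Q \right)} = - 2 Q d \left(- \frac{29}{3}\right) = - 2 \left(- \frac{29 Q d}{3}\right) = \frac{58 Q d}{3}$)
$\frac{23038}{R{\left(99,q{\left(-12 \right)} \right)}} + \frac{a{\left(t,-125 \right)}}{-13105} = \frac{23038}{-147} + \frac{\frac{58}{3} \left(-125\right) 104}{-13105} = 23038 \left(- \frac{1}{147}\right) - - \frac{150800}{7863} = - \frac{23038}{147} + \frac{150800}{7863} = - \frac{17664466}{128429}$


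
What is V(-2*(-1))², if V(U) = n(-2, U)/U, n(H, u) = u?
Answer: 1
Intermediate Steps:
V(U) = 1 (V(U) = U/U = 1)
V(-2*(-1))² = 1² = 1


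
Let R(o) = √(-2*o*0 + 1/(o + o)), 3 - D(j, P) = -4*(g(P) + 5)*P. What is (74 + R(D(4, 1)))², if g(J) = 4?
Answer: (5772 + √78)²/6084 ≈ 5492.8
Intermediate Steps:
D(j, P) = 3 + 36*P (D(j, P) = 3 - (-4)*(4 + 5)*P = 3 - (-4)*9*P = 3 - (-36)*P = 3 + 36*P)
R(o) = √2*√(1/o)/2 (R(o) = √(0 + 1/(2*o)) = √(1/(2*o)) = √2*√(1/o)/2)
(74 + R(D(4, 1)))² = (74 + √2*√(1/(3 + 36*1))/2)² = (74 + √2*√(1/(3 + 36))/2)² = (74 + √2*√(1/39)/2)² = (74 + √2*(√39/39)/2)² = (74 + √78/78)²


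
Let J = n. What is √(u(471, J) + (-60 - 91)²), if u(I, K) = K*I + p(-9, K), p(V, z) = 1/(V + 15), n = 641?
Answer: √11689638/6 ≈ 569.83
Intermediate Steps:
J = 641
p(V, z) = 1/(15 + V)
u(I, K) = ⅙ + I*K (u(I, K) = K*I + 1/(15 - 9) = I*K + 1/6 = I*K + ⅙ = ⅙ + I*K)
√(u(471, J) + (-60 - 91)²) = √((⅙ + 471*641) + (-60 - 91)²) = √((⅙ + 301911) + (-151)²) = √(1811467/6 + 22801) = √(1948273/6) = √11689638/6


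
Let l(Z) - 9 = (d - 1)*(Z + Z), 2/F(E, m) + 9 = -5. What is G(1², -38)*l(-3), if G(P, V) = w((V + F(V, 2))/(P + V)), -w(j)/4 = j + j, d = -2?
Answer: -57672/259 ≈ -222.67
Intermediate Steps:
F(E, m) = -⅐ (F(E, m) = 2/(-9 - 5) = 2/(-14) = 2*(-1/14) = -⅐)
l(Z) = 9 - 6*Z (l(Z) = 9 + (-2 - 1)*(Z + Z) = 9 - 6*Z)
w(j) = -8*j (w(j) = -4*(j + j) = -8*j)
G(P, V) = -8*(-⅐ + V)/(P + V) (G(P, V) = -8*(V - ⅐)/(P + V) = -8*(-⅐ + V)/(P + V))
G(1², -38)*l(-3) = ((8/7 - 8*(-38))/(1² - 38))*(9 - 6*(-3)) = ((8/7 + 304)/(1 - 38))*(9 + 18) = ((2136/7)/(-37))*27 = -1/37*2136/7*27 = -2136/259*27 = -57672/259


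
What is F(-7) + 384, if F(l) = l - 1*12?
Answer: 365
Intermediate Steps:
F(l) = -12 + l (F(l) = l - 12 = -12 + l)
F(-7) + 384 = (-12 - 7) + 384 = -19 + 384 = 365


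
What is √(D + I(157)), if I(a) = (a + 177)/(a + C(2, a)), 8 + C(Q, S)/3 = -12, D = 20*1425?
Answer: √268188898/97 ≈ 168.83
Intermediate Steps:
D = 28500
C(Q, S) = -60 (C(Q, S) = -24 + 3*(-12) = -24 - 36 = -60)
I(a) = (177 + a)/(-60 + a) (I(a) = (a + 177)/(a - 60) = (177 + a)/(-60 + a))
√(D + I(157)) = √(28500 + (177 + 157)/(-60 + 157)) = √(28500 + 334/97) = √(2764834/97) = √268188898/97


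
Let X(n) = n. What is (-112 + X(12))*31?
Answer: -3100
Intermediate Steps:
(-112 + X(12))*31 = (-112 + 12)*31 = -100*31 = -3100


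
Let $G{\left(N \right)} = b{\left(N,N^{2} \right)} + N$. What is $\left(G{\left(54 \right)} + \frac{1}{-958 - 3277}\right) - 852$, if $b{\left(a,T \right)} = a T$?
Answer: $\frac{663480509}{4235} \approx 1.5667 \cdot 10^{5}$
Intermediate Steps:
$b{\left(a,T \right)} = T a$
$G{\left(N \right)} = N + N^{3}$ ($G{\left(N \right)} = N^{2} N + N = N^{3} + N = N + N^{3}$)
$\left(G{\left(54 \right)} + \frac{1}{-958 - 3277}\right) - 852 = \left(\left(54 + 54^{3}\right) + \frac{1}{-958 - 3277}\right) - 852 = \left(\left(54 + 157464\right) + \frac{1}{-4235}\right) - 852 = \left(157518 - \frac{1}{4235}\right) - 852 = \frac{667088729}{4235} - 852 = \frac{663480509}{4235}$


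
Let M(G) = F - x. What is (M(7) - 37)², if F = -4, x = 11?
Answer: 2704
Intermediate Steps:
M(G) = -15 (M(G) = -4 - 1*11 = -4 - 11 = -15)
(M(7) - 37)² = (-15 - 37)² = (-52)² = 2704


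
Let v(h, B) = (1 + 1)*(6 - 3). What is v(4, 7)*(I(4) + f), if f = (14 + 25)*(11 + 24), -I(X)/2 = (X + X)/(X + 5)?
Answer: 24538/3 ≈ 8179.3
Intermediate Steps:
I(X) = -4*X/(5 + X) (I(X) = -2*(X + X)/(X + 5) = -2*2*X/(5 + X) = -4*X/(5 + X))
f = 1365 (f = 39*35 = 1365)
v(h, B) = 6 (v(h, B) = 2*3 = 6)
v(4, 7)*(I(4) + f) = 6*(-4*4/(5 + 4) + 1365) = 6*(-4*4/9 + 1365) = 6*(-4*4*⅑ + 1365) = 6*(-16/9 + 1365) = 6*(12269/9) = 24538/3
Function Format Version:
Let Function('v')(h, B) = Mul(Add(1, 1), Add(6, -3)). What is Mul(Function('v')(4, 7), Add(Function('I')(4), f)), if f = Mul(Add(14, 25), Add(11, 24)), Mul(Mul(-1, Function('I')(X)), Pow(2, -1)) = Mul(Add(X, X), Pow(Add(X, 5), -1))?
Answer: Rational(24538, 3) ≈ 8179.3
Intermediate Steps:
Function('I')(X) = Mul(-4, X, Pow(Add(5, X), -1)) (Function('I')(X) = Mul(-2, Mul(Add(X, X), Pow(Add(X, 5), -1))) = Mul(-2, Mul(Mul(2, X), Pow(Add(5, X), -1))) = Mul(-2, Mul(2, X, Pow(Add(5, X), -1))) = Mul(-4, X, Pow(Add(5, X), -1)))
f = 1365 (f = Mul(39, 35) = 1365)
Function('v')(h, B) = 6 (Function('v')(h, B) = Mul(2, 3) = 6)
Mul(Function('v')(4, 7), Add(Function('I')(4), f)) = Mul(6, Add(Mul(-4, 4, Pow(Add(5, 4), -1)), 1365)) = Mul(6, Add(Mul(-4, 4, Pow(9, -1)), 1365)) = Mul(6, Add(Mul(-4, 4, Rational(1, 9)), 1365)) = Mul(6, Add(Rational(-16, 9), 1365)) = Mul(6, Rational(12269, 9)) = Rational(24538, 3)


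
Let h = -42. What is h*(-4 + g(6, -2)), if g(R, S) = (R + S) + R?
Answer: -252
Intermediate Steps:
g(R, S) = S + 2*R
h*(-4 + g(6, -2)) = -42*(-4 + (-2 + 2*6)) = -42*(-4 + (-2 + 12)) = -42*(-4 + 10) = -42*6 = -252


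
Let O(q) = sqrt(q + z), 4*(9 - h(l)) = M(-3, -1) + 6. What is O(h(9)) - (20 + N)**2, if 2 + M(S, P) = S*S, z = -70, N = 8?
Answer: -784 + I*sqrt(257)/2 ≈ -784.0 + 8.0156*I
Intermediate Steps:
M(S, P) = -2 + S**2 (M(S, P) = -2 + S*S = -2 + S**2)
h(l) = 23/4 (h(l) = 9 - ((-2 + (-3)**2) + 6)/4 = 9 - ((-2 + 9) + 6)/4 = 9 - (7 + 6)/4 = 9 - 1/4*13 = 9 - 13/4 = 23/4)
O(q) = sqrt(-70 + q) (O(q) = sqrt(q - 70) = sqrt(-70 + q))
O(h(9)) - (20 + N)**2 = sqrt(-70 + 23/4) - (20 + 8)**2 = sqrt(-257/4) - 1*28**2 = I*sqrt(257)/2 - 1*784 = I*sqrt(257)/2 - 784 = -784 + I*sqrt(257)/2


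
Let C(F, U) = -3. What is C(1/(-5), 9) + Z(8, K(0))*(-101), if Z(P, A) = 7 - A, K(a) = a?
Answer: -710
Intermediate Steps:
C(1/(-5), 9) + Z(8, K(0))*(-101) = -3 + (7 - 1*0)*(-101) = -3 + (7 + 0)*(-101) = -3 + 7*(-101) = -3 - 707 = -710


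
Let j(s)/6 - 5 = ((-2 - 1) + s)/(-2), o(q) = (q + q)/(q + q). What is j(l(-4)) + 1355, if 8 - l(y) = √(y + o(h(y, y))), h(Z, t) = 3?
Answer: 1370 + 3*I*√3 ≈ 1370.0 + 5.1962*I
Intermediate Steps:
o(q) = 1 (o(q) = (2*q)/((2*q)) = (2*q)*(1/(2*q)) = 1)
l(y) = 8 - √(1 + y) (l(y) = 8 - √(y + 1) = 8 - √(1 + y))
j(s) = 39 - 3*s (j(s) = 30 + 6*(((-2 - 1) + s)/(-2)) = 30 + 6*(-(-3 + s)/2) = 30 + 6*(3/2 - s/2) = 30 + (9 - 3*s) = 39 - 3*s)
j(l(-4)) + 1355 = (39 - 3*(8 - √(1 - 4))) + 1355 = (39 - 3*(8 - √(-3))) + 1355 = (39 - 3*(8 - I*√3)) + 1355 = (39 + (-24 + 3*I*√3)) + 1355 = (15 + 3*I*√3) + 1355 = 1370 + 3*I*√3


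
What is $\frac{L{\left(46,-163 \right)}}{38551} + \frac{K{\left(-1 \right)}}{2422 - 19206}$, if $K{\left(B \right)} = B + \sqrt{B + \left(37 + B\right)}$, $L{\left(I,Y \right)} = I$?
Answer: $\frac{810615}{647039984} - \frac{\sqrt{35}}{16784} \approx 0.00090032$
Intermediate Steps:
$K{\left(B \right)} = B + \sqrt{37 + 2 B}$
$\frac{L{\left(46,-163 \right)}}{38551} + \frac{K{\left(-1 \right)}}{2422 - 19206} = \frac{46}{38551} + \frac{-1 + \sqrt{37 + 2 \left(-1\right)}}{2422 - 19206} = 46 \cdot \frac{1}{38551} + \frac{-1 + \sqrt{37 - 2}}{2422 - 19206} = \frac{46}{38551} + \frac{-1 + \sqrt{35}}{-16784} = \frac{46}{38551} + \left(-1 + \sqrt{35}\right) \left(- \frac{1}{16784}\right) = \frac{46}{38551} + \left(\frac{1}{16784} - \frac{\sqrt{35}}{16784}\right) = \frac{810615}{647039984} - \frac{\sqrt{35}}{16784}$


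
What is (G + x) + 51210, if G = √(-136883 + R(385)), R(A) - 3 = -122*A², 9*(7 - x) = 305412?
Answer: 51847/3 + I*√18220330 ≈ 17282.0 + 4268.5*I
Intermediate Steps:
x = -101783/3 (x = 7 - ⅑*305412 = 7 - 101804/3 = -101783/3 ≈ -33928.)
R(A) = 3 - 122*A²
G = I*√18220330 (G = √(-136883 + (3 - 122*385²)) = √(-136883 + (3 - 122*148225)) = √(-136883 + (3 - 18083450)) = √(-136883 - 18083447) = √(-18220330) = I*√18220330 ≈ 4268.5*I)
(G + x) + 51210 = (I*√18220330 - 101783/3) + 51210 = (-101783/3 + I*√18220330) + 51210 = 51847/3 + I*√18220330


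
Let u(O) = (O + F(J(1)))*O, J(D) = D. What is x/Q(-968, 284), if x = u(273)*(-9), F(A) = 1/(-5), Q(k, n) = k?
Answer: 76167/110 ≈ 692.43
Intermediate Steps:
F(A) = -⅕
u(O) = O*(-⅕ + O) (u(O) = (O - ⅕)*O = (-⅕ + O)*O = O*(-⅕ + O))
x = -3351348/5 (x = (273*(-⅕ + 273))*(-9) = (273*(1364/5))*(-9) = (372372/5)*(-9) = -3351348/5 ≈ -6.7027e+5)
x/Q(-968, 284) = -3351348/5/(-968) = -3351348/5*(-1/968) = 76167/110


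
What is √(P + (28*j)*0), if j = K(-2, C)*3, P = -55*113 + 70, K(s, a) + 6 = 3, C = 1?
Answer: I*√6145 ≈ 78.39*I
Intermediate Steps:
K(s, a) = -3 (K(s, a) = -6 + 3 = -3)
P = -6145 (P = -6215 + 70 = -6145)
j = -9 (j = -3*3 = -9)
√(P + (28*j)*0) = √(-6145 + (28*(-9))*0) = √(-6145 - 252*0) = √(-6145 + 0) = √(-6145) = I*√6145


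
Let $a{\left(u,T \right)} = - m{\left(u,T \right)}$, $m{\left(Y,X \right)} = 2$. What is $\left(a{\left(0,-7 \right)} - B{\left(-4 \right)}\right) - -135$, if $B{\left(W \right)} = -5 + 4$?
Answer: $134$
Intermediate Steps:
$a{\left(u,T \right)} = -2$ ($a{\left(u,T \right)} = \left(-1\right) 2 = -2$)
$B{\left(W \right)} = -1$
$\left(a{\left(0,-7 \right)} - B{\left(-4 \right)}\right) - -135 = \left(-2 - -1\right) - -135 = \left(-2 + 1\right) + 135 = -1 + 135 = 134$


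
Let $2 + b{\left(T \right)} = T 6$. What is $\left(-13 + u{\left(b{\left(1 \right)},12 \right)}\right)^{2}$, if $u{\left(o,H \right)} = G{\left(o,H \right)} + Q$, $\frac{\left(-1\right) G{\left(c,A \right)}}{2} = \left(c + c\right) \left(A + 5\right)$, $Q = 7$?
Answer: $77284$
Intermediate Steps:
$b{\left(T \right)} = -2 + 6 T$ ($b{\left(T \right)} = -2 + T 6 = -2 + 6 T$)
$G{\left(c,A \right)} = - 4 c \left(5 + A\right)$ ($G{\left(c,A \right)} = - 2 \left(c + c\right) \left(A + 5\right) = - 2 \cdot 2 c \left(5 + A\right) = - 4 c \left(5 + A\right)$)
$u{\left(o,H \right)} = 7 - 4 o \left(5 + H\right)$ ($u{\left(o,H \right)} = - 4 o \left(5 + H\right) + 7 = 7 - 4 o \left(5 + H\right)$)
$\left(-13 + u{\left(b{\left(1 \right)},12 \right)}\right)^{2} = \left(-13 + \left(7 - 4 \left(-2 + 6 \cdot 1\right) \left(5 + 12\right)\right)\right)^{2} = \left(-13 + \left(7 - 4 \left(-2 + 6\right) 17\right)\right)^{2} = \left(-13 + \left(7 - 16 \cdot 17\right)\right)^{2} = \left(-13 + \left(7 - 272\right)\right)^{2} = \left(-13 - 265\right)^{2} = \left(-278\right)^{2} = 77284$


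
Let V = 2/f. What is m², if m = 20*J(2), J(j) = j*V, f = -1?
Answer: 6400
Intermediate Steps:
V = -2 (V = 2/(-1) = 2*(-1) = -2)
J(j) = -2*j (J(j) = j*(-2) = -2*j)
m = -80 (m = 20*(-2*2) = 20*(-4) = -80)
m² = (-80)² = 6400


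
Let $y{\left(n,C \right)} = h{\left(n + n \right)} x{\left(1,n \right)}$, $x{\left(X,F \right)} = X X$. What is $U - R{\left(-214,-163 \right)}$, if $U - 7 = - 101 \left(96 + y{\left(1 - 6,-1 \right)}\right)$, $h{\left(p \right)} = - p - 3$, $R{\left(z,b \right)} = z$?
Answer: $-10182$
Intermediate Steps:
$x{\left(X,F \right)} = X^{2}$
$h{\left(p \right)} = -3 - p$
$y{\left(n,C \right)} = -3 - 2 n$ ($y{\left(n,C \right)} = \left(-3 - \left(n + n\right)\right) 1^{2} = \left(-3 - 2 n\right) 1 = -3 - 2 n$)
$U = -10396$ ($U = 7 - 101 \left(96 - \left(3 + 2 \left(1 - 6\right)\right)\right) = 7 - 101 \left(96 - -7\right) = 7 - 101 \left(96 + \left(-3 + 10\right)\right) = 7 - 101 \left(96 + 7\right) = 7 - 10403 = -10396$)
$U - R{\left(-214,-163 \right)} = -10396 - -214 = -10396 + 214 = -10182$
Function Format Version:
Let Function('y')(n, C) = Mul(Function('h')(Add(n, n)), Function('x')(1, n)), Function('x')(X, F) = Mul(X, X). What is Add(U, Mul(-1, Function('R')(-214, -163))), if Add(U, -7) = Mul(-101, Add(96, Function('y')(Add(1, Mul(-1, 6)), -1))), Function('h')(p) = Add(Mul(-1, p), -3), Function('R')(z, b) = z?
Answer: -10182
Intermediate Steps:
Function('x')(X, F) = Pow(X, 2)
Function('h')(p) = Add(-3, Mul(-1, p))
Function('y')(n, C) = Add(-3, Mul(-2, n)) (Function('y')(n, C) = Mul(Add(-3, Mul(-1, Add(n, n))), Pow(1, 2)) = Mul(Add(-3, Mul(-1, Mul(2, n))), 1) = Mul(Add(-3, Mul(-2, n)), 1) = Add(-3, Mul(-2, n)))
U = -10396 (U = Add(7, Mul(-101, Add(96, Add(-3, Mul(-2, Add(1, Mul(-1, 6))))))) = Add(7, Mul(-101, Add(96, Add(-3, Mul(-2, Add(1, -6)))))) = Add(7, Mul(-101, Add(96, Add(-3, Mul(-2, -5))))) = Add(7, Mul(-101, Add(96, Add(-3, 10)))) = Add(7, Mul(-101, Add(96, 7))) = Add(7, Mul(-101, 103)) = Add(7, -10403) = -10396)
Add(U, Mul(-1, Function('R')(-214, -163))) = Add(-10396, Mul(-1, -214)) = Add(-10396, 214) = -10182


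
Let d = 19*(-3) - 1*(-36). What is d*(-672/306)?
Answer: 784/17 ≈ 46.118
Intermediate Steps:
d = -21 (d = -57 + 36 = -21)
d*(-672/306) = -(-14112)/306 = -21*(-112/51) = 784/17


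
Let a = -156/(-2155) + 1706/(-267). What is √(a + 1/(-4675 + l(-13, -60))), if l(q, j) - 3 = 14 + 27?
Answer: I*√44853964366272124305/2664607935 ≈ 2.5134*I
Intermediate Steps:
l(q, j) = 44 (l(q, j) = 3 + (14 + 27) = 3 + 41 = 44)
a = -3634778/575385 (a = -156*(-1/2155) + 1706*(-1/267) = 156/2155 - 1706/267 = -3634778/575385 ≈ -6.3171)
√(a + 1/(-4675 + l(-13, -60))) = √(-3634778/575385 + 1/(-4675 + 44)) = √(-3634778/575385 + 1/(-4631)) = √(-3634778/575385 - 1/4631) = √(-16833232303/2664607935) = I*√44853964366272124305/2664607935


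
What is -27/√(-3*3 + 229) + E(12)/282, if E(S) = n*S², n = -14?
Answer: -336/47 - 27*√55/110 ≈ -8.9693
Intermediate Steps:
E(S) = -14*S²
-27/√(-3*3 + 229) + E(12)/282 = -27/√(-3*3 + 229) - 14*12²/282 = -27/√(-9 + 229) - 14*144*(1/282) = -27*√55/110 - 2016*1/282 = -27*√55/110 - 336/47 = -336/47 - 27*√55/110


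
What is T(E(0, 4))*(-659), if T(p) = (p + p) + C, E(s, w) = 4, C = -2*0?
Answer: -5272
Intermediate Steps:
C = 0
T(p) = 2*p (T(p) = (p + p) + 0 = 2*p + 0 = 2*p)
T(E(0, 4))*(-659) = (2*4)*(-659) = 8*(-659) = -5272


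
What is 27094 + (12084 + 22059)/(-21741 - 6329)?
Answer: 760494437/28070 ≈ 27093.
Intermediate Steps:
27094 + (12084 + 22059)/(-21741 - 6329) = 27094 + 34143/(-28070) = 27094 + 34143*(-1/28070) = 27094 - 34143/28070 = 760494437/28070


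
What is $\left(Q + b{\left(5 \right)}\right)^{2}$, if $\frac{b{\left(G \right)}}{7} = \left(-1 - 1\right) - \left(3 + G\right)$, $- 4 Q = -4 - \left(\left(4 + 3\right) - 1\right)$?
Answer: $\frac{18225}{4} \approx 4556.3$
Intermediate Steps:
$Q = \frac{5}{2}$ ($Q = - \frac{-4 - \left(\left(4 + 3\right) - 1\right)}{4} = - \frac{-4 - \left(7 - 1\right)}{4} = - \frac{-4 - 6}{4} = \left(- \frac{1}{4}\right) \left(-10\right) = \frac{5}{2} \approx 2.5$)
$b{\left(G \right)} = -35 - 7 G$ ($b{\left(G \right)} = 7 \left(\left(-1 - 1\right) - \left(3 + G\right)\right) = 7 \left(-2 - \left(3 + G\right)\right) = 7 \left(-5 - G\right) = -35 - 7 G$)
$\left(Q + b{\left(5 \right)}\right)^{2} = \left(\frac{5}{2} - 70\right)^{2} = \left(- \frac{135}{2}\right)^{2} = \frac{18225}{4}$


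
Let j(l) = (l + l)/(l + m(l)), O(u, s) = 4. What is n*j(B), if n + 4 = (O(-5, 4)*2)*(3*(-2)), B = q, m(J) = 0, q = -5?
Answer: -104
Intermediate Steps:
B = -5
n = -52 (n = -4 + (4*2)*(3*(-2)) = -4 + 8*(-6) = -4 - 48 = -52)
j(l) = 2 (j(l) = (l + l)/(l + 0) = (2*l)/l = 2)
n*j(B) = -52*2 = -104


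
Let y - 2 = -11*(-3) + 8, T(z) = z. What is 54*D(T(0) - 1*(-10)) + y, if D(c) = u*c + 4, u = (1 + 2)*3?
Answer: 5119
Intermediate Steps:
u = 9 (u = 3*3 = 9)
D(c) = 4 + 9*c (D(c) = 9*c + 4 = 4 + 9*c)
y = 43 (y = 2 + (-11*(-3) + 8) = 2 + (33 + 8) = 2 + 41 = 43)
54*D(T(0) - 1*(-10)) + y = 54*(4 + 9*(0 - 1*(-10))) + 43 = 54*(4 + 9*(0 + 10)) + 43 = 54*(4 + 9*10) + 43 = 54*(4 + 90) + 43 = 54*94 + 43 = 5076 + 43 = 5119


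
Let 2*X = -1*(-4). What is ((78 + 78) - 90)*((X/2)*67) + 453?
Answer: 4875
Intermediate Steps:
X = 2 (X = (-1*(-4))/2 = (1/2)*4 = 2)
((78 + 78) - 90)*((X/2)*67) + 453 = ((78 + 78) - 90)*((2/2)*67) + 453 = (156 - 90)*((2*(1/2))*67) + 453 = 66*(1*67) + 453 = 66*67 + 453 = 4422 + 453 = 4875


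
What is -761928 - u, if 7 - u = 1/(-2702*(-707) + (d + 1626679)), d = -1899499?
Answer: -1247663990889/1637494 ≈ -7.6194e+5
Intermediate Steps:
u = 11462457/1637494 (u = 7 - 1/(-2702*(-707) + (-1899499 + 1626679)) = 7 - 1/(1910314 - 272820) = 7 - 1/1637494 = 11462457/1637494 ≈ 7.0000)
-761928 - u = -761928 - 1*11462457/1637494 = -761928 - 11462457/1637494 = -1247663990889/1637494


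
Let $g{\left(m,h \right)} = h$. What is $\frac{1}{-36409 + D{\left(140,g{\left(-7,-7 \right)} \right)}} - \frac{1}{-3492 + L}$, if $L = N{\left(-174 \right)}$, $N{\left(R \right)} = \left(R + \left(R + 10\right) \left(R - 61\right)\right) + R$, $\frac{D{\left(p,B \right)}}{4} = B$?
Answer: $- \frac{71137}{1264363900} \approx -5.6263 \cdot 10^{-5}$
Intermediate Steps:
$D{\left(p,B \right)} = 4 B$
$N{\left(R \right)} = 2 R + \left(-61 + R\right) \left(10 + R\right)$ ($N{\left(R \right)} = \left(R + \left(10 + R\right) \left(-61 + R\right)\right) + R = \left(R + \left(-61 + R\right) \left(10 + R\right)\right) + R = 2 R + \left(-61 + R\right) \left(10 + R\right)$)
$L = 38192$ ($L = -610 + \left(-174\right)^{2} - -8526 = -610 + 30276 + 8526 = 38192$)
$\frac{1}{-36409 + D{\left(140,g{\left(-7,-7 \right)} \right)}} - \frac{1}{-3492 + L} = \frac{1}{-36409 + 4 \left(-7\right)} - \frac{1}{-3492 + 38192} = \frac{1}{-36409 - 28} - \frac{1}{34700} = \frac{1}{-36437} - \frac{1}{34700} = - \frac{1}{36437} - \frac{1}{34700} = - \frac{71137}{1264363900}$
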